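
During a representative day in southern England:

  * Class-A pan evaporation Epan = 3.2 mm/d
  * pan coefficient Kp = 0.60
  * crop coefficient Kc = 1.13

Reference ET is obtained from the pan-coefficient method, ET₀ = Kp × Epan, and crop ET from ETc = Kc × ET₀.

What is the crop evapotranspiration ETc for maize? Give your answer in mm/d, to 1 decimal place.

2.2 mm/d

ET₀ = 0.60 × 3.2 = 1.9200 mm/d
ETc = Kc × ET₀ = 1.13 × 1.9200 = 2.1696 mm/d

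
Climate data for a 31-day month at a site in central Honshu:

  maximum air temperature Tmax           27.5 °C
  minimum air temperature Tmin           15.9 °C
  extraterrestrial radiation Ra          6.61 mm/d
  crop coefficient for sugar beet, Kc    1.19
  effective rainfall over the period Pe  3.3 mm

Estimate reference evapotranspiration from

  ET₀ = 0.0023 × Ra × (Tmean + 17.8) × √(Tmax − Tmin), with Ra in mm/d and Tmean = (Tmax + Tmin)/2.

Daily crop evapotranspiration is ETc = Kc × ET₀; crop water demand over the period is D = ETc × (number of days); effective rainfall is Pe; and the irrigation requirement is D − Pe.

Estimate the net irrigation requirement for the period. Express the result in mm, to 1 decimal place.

Tmean = (27.5 + 15.9)/2 = 21.70 °C
ET₀ = 0.0023 × 6.61 × (21.70 + 17.8) × √11.6 = 0.0023 × 6.61 × 39.50 × 3.4059 = 2.0453 mm/d
ETc = Kc × ET₀ = 1.19 × 2.0453 = 2.4339 mm/d
Crop demand D = ETc × 31 d = 2.4339 × 31 = 75.451 mm
D − Pe = 75.451 − 3.3 = 72.151 mm

72.2 mm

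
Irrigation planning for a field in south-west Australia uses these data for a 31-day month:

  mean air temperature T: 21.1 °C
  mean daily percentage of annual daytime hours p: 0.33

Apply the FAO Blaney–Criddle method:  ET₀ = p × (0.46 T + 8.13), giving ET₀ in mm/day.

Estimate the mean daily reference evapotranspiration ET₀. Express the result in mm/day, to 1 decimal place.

ET₀ = 0.33 × (0.46 × 21.1 + 8.13) = 0.33 × 17.836 = 5.8859 mm/d

5.9 mm/day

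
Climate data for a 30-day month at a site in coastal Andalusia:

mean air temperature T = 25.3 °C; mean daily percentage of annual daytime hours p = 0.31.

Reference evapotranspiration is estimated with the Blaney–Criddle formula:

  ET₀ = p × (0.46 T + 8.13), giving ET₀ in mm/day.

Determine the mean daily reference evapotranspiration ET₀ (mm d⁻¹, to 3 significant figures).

6.13 mm d⁻¹

ET₀ = 0.31 × (0.46 × 25.3 + 8.13) = 0.31 × 19.768 = 6.1281 mm/d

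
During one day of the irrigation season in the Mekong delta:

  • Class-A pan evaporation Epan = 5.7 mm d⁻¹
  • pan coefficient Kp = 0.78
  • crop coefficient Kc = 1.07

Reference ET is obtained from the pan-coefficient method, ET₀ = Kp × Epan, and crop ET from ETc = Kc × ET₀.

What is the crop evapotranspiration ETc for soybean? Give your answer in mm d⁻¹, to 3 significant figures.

ET₀ = 0.78 × 5.7 = 4.4460 mm/d
ETc = Kc × ET₀ = 1.07 × 4.4460 = 4.7572 mm/d

4.76 mm d⁻¹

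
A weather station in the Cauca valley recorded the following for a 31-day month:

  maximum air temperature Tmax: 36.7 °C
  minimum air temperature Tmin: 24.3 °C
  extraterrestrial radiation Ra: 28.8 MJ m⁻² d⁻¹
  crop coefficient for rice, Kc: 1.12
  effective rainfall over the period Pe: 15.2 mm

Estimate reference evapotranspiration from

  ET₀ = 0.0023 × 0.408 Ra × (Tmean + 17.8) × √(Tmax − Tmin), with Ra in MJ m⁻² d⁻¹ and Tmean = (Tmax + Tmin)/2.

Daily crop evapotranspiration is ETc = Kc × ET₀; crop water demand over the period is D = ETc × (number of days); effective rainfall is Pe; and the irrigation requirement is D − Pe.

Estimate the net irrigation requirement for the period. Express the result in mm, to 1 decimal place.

Tmean = (36.7 + 24.3)/2 = 30.50 °C
0.408 Ra = 0.408 × 28.8 = 11.7504 mm/d equivalent
ET₀ = 0.0023 × 11.7504 × (30.50 + 17.8) × √12.4 = 0.0023 × 11.7504 × 48.30 × 3.5214 = 4.5967 mm/d
ETc = Kc × ET₀ = 1.12 × 4.5967 = 5.1483 mm/d
Crop demand D = ETc × 31 d = 5.1483 × 31 = 159.597 mm
D − Pe = 159.597 − 15.2 = 144.397 mm

144.4 mm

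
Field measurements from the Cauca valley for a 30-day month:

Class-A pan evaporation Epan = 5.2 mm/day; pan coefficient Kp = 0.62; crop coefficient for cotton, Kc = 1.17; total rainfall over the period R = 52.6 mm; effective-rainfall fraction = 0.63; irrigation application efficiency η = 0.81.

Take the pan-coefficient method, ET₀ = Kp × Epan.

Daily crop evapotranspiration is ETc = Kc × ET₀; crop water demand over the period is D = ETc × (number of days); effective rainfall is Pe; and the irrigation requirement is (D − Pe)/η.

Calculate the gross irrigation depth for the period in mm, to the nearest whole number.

ET₀ = 0.62 × 5.2 = 3.2240 mm/d
ETc = Kc × ET₀ = 1.17 × 3.2240 = 3.7721 mm/d
Crop demand D = ETc × 30 d = 3.7721 × 30 = 113.163 mm
Pe = 0.63 × 52.6 = 33.138 mm
D − Pe = 113.163 − 33.138 = 80.025 mm
Gross irrigation = 80.025 / 0.81 = 98.796 mm

99 mm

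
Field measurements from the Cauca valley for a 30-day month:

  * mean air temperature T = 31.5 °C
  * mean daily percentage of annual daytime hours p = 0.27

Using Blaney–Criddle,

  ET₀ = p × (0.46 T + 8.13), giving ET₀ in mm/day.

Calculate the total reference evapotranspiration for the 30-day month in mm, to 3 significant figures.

ET₀ = 0.27 × (0.46 × 31.5 + 8.13) = 0.27 × 22.620 = 6.1074 mm/d
Monthly total = 6.1074 × 30 = 183.222 mm

183 mm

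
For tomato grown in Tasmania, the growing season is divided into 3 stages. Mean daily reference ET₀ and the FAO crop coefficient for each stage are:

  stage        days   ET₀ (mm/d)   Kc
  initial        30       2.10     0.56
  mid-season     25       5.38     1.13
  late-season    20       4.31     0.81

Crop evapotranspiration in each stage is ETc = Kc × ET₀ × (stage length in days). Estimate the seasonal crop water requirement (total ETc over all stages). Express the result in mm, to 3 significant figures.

initial: 0.56 × 2.10 × 30 = 35.28 mm
mid-season: 1.13 × 5.38 × 25 = 151.99 mm
late-season: 0.81 × 4.31 × 20 = 69.82 mm
Seasonal total = 257.09 mm

257 mm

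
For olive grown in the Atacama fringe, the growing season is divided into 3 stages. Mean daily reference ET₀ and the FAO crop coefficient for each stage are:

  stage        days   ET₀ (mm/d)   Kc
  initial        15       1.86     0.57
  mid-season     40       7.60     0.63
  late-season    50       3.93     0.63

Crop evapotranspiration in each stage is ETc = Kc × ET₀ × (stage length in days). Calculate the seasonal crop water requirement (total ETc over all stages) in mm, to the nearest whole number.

331 mm

initial: 0.57 × 1.86 × 15 = 15.90 mm
mid-season: 0.63 × 7.60 × 40 = 191.52 mm
late-season: 0.63 × 3.93 × 50 = 123.80 mm
Seasonal total = 331.22 mm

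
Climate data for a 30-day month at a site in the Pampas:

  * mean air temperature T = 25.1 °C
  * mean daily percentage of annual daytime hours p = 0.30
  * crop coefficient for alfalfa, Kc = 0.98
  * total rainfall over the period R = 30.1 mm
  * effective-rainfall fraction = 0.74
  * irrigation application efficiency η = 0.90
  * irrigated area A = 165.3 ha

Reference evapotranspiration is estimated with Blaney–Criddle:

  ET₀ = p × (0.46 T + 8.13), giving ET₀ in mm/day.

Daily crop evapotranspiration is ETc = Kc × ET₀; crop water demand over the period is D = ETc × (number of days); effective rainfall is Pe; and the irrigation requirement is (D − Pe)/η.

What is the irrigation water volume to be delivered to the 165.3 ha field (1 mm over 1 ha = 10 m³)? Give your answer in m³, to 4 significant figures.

ET₀ = 0.30 × (0.46 × 25.1 + 8.13) = 0.30 × 19.676 = 5.9028 mm/d
ETc = Kc × ET₀ = 0.98 × 5.9028 = 5.7847 mm/d
Crop demand D = ETc × 30 d = 5.7847 × 30 = 173.541 mm
Pe = 0.74 × 30.1 = 22.274 mm
D − Pe = 173.541 − 22.274 = 151.267 mm
Gross irrigation = 151.267 / 0.90 = 168.074 mm
Volume = 168.074 mm × 165.3 ha × 10 = 277826.3 m³

277800 m³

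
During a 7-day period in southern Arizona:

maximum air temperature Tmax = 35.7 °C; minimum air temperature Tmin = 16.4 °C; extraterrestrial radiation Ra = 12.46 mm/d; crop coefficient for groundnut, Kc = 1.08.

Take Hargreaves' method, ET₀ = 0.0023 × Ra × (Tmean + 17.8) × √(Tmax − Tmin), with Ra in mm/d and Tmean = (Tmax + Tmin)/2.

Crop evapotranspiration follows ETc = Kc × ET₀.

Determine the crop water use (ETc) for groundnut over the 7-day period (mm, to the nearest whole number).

42 mm

Tmean = (35.7 + 16.4)/2 = 26.05 °C
ET₀ = 0.0023 × 12.46 × (26.05 + 17.8) × √19.3 = 0.0023 × 12.46 × 43.85 × 4.3932 = 5.5207 mm/d
ETc = Kc × ET₀ = 1.08 × 5.5207 = 5.9624 mm/d
Over 7 days: 5.9624 × 7 = 41.737 mm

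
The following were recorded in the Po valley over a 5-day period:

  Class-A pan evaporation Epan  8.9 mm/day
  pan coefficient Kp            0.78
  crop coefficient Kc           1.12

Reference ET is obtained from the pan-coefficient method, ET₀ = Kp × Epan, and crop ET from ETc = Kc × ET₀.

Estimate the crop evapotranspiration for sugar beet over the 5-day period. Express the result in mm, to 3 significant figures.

ET₀ = 0.78 × 8.9 = 6.9420 mm/d
ETc = Kc × ET₀ = 1.12 × 6.9420 = 7.7750 mm/d
Over 5 days: 7.7750 × 5 = 38.875 mm

38.9 mm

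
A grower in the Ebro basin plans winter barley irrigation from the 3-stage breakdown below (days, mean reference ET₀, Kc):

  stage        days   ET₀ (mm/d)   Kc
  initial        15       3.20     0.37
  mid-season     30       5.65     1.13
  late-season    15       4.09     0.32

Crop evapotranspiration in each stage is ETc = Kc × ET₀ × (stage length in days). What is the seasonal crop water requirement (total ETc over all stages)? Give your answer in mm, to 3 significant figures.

initial: 0.37 × 3.20 × 15 = 17.76 mm
mid-season: 1.13 × 5.65 × 30 = 191.54 mm
late-season: 0.32 × 4.09 × 15 = 19.63 mm
Seasonal total = 228.93 mm

229 mm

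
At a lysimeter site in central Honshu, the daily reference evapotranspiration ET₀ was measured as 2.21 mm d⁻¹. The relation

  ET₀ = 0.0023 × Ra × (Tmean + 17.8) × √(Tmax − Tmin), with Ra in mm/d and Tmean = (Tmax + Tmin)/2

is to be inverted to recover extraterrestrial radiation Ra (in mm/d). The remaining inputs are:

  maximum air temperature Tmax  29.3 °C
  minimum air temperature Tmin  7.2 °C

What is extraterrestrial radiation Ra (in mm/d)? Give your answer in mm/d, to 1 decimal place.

Tmean = 18.25 °C; √ΔT = 4.7011
Ra = ET₀ / [0.0023 × (Tmean+17.8) × √ΔT] = 2.21 / (0.0023 × 36.05 × 4.7011) = 5.670 mm/d

5.7 mm/d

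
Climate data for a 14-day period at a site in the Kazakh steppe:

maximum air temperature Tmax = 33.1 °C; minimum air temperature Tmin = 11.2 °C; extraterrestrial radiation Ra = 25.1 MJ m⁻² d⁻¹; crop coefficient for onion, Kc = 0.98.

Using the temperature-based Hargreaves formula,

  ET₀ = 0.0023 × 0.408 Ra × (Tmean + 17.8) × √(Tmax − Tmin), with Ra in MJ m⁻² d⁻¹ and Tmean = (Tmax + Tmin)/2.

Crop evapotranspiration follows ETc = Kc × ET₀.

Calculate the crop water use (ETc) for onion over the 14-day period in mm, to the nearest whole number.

60 mm

Tmean = (33.1 + 11.2)/2 = 22.15 °C
0.408 Ra = 0.408 × 25.1 = 10.2408 mm/d equivalent
ET₀ = 0.0023 × 10.2408 × (22.15 + 17.8) × √21.9 = 0.0023 × 10.2408 × 39.95 × 4.6797 = 4.4035 mm/d
ETc = Kc × ET₀ = 0.98 × 4.4035 = 4.3154 mm/d
Over 14 days: 4.3154 × 14 = 60.416 mm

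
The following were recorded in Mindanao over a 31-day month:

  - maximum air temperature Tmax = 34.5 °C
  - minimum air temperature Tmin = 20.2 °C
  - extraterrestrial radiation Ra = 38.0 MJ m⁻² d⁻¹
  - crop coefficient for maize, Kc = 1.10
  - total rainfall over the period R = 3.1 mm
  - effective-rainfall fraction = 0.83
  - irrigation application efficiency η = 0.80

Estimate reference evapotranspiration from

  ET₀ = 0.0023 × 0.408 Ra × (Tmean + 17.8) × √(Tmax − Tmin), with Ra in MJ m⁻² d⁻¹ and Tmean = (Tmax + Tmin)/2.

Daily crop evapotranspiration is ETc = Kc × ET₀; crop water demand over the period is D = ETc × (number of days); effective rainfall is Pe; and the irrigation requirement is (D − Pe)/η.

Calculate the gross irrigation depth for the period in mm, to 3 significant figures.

256 mm

Tmean = (34.5 + 20.2)/2 = 27.35 °C
0.408 Ra = 0.408 × 38.0 = 15.5040 mm/d equivalent
ET₀ = 0.0023 × 15.5040 × (27.35 + 17.8) × √14.3 = 0.0023 × 15.5040 × 45.15 × 3.7815 = 6.0883 mm/d
ETc = Kc × ET₀ = 1.10 × 6.0883 = 6.6971 mm/d
Crop demand D = ETc × 31 d = 6.6971 × 31 = 207.610 mm
Pe = 0.83 × 3.1 = 2.573 mm
D − Pe = 207.610 − 2.573 = 205.037 mm
Gross irrigation = 205.037 / 0.80 = 256.296 mm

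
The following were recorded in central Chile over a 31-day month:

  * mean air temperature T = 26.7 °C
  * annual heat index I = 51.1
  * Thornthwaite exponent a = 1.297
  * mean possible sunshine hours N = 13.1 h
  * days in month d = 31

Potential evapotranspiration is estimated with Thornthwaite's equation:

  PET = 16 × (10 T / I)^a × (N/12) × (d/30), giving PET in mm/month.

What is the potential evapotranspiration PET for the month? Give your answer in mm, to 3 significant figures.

10T/I = 10 × 26.7 / 51.1 = 5.2250
(10T/I)^a = 5.2250^1.297 = 8.5380
Uncorrected PET = 16 × 8.5380 = 136.608 mm
Correction = (N/12)(d/30) = (13.1/12)(31/30) = 1.1281
PET = 136.608 × 1.1281 = 154.107 mm/month

154 mm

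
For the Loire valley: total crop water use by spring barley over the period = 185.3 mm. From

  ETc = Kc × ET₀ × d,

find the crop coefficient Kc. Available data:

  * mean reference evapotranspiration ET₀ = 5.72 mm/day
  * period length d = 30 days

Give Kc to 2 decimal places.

ETc = Kc × ET₀ × d  ⇒  Kc = ETc / (ET₀ × d)
Kc = 185.3 / (5.72 × 30) = 185.3 / 171.60 = 1.0798

1.08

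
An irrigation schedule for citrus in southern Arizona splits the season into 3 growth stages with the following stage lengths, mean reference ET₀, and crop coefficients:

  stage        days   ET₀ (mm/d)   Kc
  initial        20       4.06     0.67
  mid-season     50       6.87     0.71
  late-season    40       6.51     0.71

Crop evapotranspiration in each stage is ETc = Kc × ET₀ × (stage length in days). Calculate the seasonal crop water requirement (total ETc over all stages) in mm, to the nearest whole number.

483 mm

initial: 0.67 × 4.06 × 20 = 54.40 mm
mid-season: 0.71 × 6.87 × 50 = 243.89 mm
late-season: 0.71 × 6.51 × 40 = 184.88 mm
Seasonal total = 483.17 mm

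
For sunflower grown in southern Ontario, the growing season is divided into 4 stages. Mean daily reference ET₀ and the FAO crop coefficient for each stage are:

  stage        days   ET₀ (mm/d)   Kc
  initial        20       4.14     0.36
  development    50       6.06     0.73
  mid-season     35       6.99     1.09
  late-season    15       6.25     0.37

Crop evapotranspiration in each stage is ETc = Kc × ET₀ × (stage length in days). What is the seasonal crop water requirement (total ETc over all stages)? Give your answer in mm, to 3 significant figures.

552 mm

initial: 0.36 × 4.14 × 20 = 29.81 mm
development: 0.73 × 6.06 × 50 = 221.19 mm
mid-season: 1.09 × 6.99 × 35 = 266.67 mm
late-season: 0.37 × 6.25 × 15 = 34.69 mm
Seasonal total = 552.36 mm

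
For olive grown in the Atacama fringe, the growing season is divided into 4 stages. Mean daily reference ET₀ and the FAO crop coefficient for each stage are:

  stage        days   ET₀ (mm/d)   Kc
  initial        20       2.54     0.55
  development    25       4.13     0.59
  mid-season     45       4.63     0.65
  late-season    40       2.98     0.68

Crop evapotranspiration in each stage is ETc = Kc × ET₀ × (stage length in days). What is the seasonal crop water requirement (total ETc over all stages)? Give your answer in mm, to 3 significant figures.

305 mm

initial: 0.55 × 2.54 × 20 = 27.94 mm
development: 0.59 × 4.13 × 25 = 60.92 mm
mid-season: 0.65 × 4.63 × 45 = 135.43 mm
late-season: 0.68 × 2.98 × 40 = 81.06 mm
Seasonal total = 305.35 mm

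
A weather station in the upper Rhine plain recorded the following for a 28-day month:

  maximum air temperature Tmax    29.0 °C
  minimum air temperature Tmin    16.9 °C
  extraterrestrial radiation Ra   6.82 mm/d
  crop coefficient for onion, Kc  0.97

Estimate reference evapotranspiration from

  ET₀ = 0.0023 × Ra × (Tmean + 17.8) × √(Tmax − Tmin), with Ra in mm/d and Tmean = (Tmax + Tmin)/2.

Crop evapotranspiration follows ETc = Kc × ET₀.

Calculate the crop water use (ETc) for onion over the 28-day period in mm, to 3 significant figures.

Tmean = (29.0 + 16.9)/2 = 22.95 °C
ET₀ = 0.0023 × 6.82 × (22.95 + 17.8) × √12.1 = 0.0023 × 6.82 × 40.75 × 3.4785 = 2.2235 mm/d
ETc = Kc × ET₀ = 0.97 × 2.2235 = 2.1568 mm/d
Over 28 days: 2.1568 × 28 = 60.390 mm

60.4 mm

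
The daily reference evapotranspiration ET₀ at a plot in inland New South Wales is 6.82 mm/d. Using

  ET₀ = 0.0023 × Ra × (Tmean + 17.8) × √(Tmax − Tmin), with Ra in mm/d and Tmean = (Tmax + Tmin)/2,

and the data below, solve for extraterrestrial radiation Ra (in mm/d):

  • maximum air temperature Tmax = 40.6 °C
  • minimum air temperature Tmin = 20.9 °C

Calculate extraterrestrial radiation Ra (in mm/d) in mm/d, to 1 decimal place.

13.8 mm/d

Tmean = 30.75 °C; √ΔT = 4.4385
Ra = ET₀ / [0.0023 × (Tmean+17.8) × √ΔT] = 6.82 / (0.0023 × 48.55 × 4.4385) = 13.760 mm/d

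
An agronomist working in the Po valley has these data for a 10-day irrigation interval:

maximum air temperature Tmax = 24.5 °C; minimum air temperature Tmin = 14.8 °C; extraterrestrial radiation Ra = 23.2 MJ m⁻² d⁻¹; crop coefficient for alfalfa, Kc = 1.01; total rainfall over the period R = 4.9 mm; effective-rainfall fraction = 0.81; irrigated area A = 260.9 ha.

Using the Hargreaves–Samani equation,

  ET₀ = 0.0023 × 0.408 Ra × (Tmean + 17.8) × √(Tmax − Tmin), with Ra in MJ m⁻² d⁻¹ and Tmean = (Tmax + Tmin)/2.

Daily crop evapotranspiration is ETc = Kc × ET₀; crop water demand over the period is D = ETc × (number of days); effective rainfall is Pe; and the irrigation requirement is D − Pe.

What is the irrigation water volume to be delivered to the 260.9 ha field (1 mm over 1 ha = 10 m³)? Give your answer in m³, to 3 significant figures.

Tmean = (24.5 + 14.8)/2 = 19.65 °C
0.408 Ra = 0.408 × 23.2 = 9.4656 mm/d equivalent
ET₀ = 0.0023 × 9.4656 × (19.65 + 17.8) × √9.7 = 0.0023 × 9.4656 × 37.45 × 3.1145 = 2.5393 mm/d
ETc = Kc × ET₀ = 1.01 × 2.5393 = 2.5647 mm/d
Crop demand D = ETc × 10 d = 2.5647 × 10 = 25.647 mm
Pe = 0.81 × 4.9 = 3.969 mm
D − Pe = 25.647 − 3.969 = 21.678 mm
Volume = 21.678 mm × 260.9 ha × 10 = 56557.9 m³

56600 m³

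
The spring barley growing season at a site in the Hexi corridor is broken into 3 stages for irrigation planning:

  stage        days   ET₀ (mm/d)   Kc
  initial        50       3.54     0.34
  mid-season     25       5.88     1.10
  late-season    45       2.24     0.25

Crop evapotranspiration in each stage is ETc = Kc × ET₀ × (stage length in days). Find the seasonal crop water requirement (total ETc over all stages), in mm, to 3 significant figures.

initial: 0.34 × 3.54 × 50 = 60.18 mm
mid-season: 1.10 × 5.88 × 25 = 161.70 mm
late-season: 0.25 × 2.24 × 45 = 25.20 mm
Seasonal total = 247.08 mm

247 mm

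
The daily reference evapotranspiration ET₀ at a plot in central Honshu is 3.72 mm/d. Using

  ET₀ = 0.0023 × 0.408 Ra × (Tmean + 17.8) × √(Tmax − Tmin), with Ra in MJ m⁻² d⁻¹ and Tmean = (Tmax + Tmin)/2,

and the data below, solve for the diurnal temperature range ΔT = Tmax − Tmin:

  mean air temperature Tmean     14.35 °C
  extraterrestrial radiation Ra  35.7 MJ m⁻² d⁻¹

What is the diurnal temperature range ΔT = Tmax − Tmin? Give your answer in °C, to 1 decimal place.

√ΔT = ET₀ / [0.0023 × 0.408 × Ra × (Tmean+17.8)] = 3.72 / (0.0023 × 14.5656 × 32.15) = 3.4539
ΔT = 3.4539² = 11.929 °C

11.9 °C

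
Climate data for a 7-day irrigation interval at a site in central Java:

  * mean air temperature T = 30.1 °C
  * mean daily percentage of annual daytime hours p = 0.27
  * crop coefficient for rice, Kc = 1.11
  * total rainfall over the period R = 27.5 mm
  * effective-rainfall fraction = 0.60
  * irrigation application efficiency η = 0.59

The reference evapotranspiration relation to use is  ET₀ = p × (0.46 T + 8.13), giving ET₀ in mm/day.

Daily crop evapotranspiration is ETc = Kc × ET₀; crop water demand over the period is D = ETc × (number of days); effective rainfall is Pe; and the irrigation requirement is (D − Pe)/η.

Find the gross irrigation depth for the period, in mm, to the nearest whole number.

50 mm

ET₀ = 0.27 × (0.46 × 30.1 + 8.13) = 0.27 × 21.976 = 5.9335 mm/d
ETc = Kc × ET₀ = 1.11 × 5.9335 = 6.5862 mm/d
Crop demand D = ETc × 7 d = 6.5862 × 7 = 46.103 mm
Pe = 0.60 × 27.5 = 16.500 mm
D − Pe = 46.103 − 16.500 = 29.603 mm
Gross irrigation = 29.603 / 0.59 = 50.175 mm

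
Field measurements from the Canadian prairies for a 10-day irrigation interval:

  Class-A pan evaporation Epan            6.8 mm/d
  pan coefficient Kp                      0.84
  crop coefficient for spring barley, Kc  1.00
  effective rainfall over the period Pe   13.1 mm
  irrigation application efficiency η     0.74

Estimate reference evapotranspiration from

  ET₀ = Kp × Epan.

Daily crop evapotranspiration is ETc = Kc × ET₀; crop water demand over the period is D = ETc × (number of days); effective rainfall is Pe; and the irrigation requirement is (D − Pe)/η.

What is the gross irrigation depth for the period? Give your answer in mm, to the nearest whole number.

ET₀ = 0.84 × 6.8 = 5.7120 mm/d
ETc = Kc × ET₀ = 1.00 × 5.7120 = 5.7120 mm/d
Crop demand D = ETc × 10 d = 5.7120 × 10 = 57.120 mm
D − Pe = 57.120 − 13.1 = 44.020 mm
Gross irrigation = 44.020 / 0.74 = 59.486 mm

59 mm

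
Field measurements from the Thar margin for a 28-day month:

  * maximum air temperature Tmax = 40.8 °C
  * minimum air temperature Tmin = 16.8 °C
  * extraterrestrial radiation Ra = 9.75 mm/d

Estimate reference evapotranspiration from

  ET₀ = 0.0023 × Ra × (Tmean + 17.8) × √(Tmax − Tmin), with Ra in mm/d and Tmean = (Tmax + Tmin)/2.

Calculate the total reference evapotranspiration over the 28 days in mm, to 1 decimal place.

Tmean = (40.8 + 16.8)/2 = 28.80 °C
ET₀ = 0.0023 × 9.75 × (28.80 + 17.8) × √24.0 = 0.0023 × 9.75 × 46.60 × 4.8990 = 5.1195 mm/d
Over 28 days: 5.1195 × 28 = 143.346 mm

143.3 mm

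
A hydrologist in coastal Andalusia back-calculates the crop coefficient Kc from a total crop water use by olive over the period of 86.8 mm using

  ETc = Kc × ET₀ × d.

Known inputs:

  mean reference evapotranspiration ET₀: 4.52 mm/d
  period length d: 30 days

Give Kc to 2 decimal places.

0.64

ETc = Kc × ET₀ × d  ⇒  Kc = ETc / (ET₀ × d)
Kc = 86.8 / (4.52 × 30) = 86.8 / 135.60 = 0.6401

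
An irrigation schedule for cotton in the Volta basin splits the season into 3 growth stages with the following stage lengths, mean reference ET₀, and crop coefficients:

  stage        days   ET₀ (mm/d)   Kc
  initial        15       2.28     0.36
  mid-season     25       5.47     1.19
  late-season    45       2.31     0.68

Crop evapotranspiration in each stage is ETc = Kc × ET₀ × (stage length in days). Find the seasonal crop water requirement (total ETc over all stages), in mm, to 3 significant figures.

246 mm

initial: 0.36 × 2.28 × 15 = 12.31 mm
mid-season: 1.19 × 5.47 × 25 = 162.73 mm
late-season: 0.68 × 2.31 × 45 = 70.69 mm
Seasonal total = 245.73 mm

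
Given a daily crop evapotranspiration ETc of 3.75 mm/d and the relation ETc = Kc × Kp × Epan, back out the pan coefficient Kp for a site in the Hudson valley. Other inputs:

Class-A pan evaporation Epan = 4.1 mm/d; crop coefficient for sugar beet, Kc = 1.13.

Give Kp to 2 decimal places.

ETc = Kc × Kp × Epan  ⇒  Kp = ETc / (Kc × Epan)
Kp = 3.75 / (1.13 × 4.1) = 3.75 / 4.633 = 0.8094

0.81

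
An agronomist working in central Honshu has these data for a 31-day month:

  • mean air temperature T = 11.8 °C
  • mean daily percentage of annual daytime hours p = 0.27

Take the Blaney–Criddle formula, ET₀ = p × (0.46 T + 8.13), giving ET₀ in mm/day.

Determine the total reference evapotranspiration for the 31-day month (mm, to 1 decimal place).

ET₀ = 0.27 × (0.46 × 11.8 + 8.13) = 0.27 × 13.558 = 3.6607 mm/d
Monthly total = 3.6607 × 31 = 113.482 mm

113.5 mm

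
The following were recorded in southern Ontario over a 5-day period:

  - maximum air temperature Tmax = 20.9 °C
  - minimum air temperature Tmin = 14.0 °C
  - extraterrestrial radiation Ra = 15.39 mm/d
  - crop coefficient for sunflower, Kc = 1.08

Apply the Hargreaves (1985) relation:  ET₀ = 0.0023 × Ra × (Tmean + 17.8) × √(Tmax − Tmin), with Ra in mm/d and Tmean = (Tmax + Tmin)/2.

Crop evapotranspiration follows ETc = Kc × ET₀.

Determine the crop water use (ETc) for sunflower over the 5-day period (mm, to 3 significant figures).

17.7 mm

Tmean = (20.9 + 14.0)/2 = 17.45 °C
ET₀ = 0.0023 × 15.39 × (17.45 + 17.8) × √6.9 = 0.0023 × 15.39 × 35.25 × 2.6268 = 3.2776 mm/d
ETc = Kc × ET₀ = 1.08 × 3.2776 = 3.5398 mm/d
Over 5 days: 3.5398 × 5 = 17.699 mm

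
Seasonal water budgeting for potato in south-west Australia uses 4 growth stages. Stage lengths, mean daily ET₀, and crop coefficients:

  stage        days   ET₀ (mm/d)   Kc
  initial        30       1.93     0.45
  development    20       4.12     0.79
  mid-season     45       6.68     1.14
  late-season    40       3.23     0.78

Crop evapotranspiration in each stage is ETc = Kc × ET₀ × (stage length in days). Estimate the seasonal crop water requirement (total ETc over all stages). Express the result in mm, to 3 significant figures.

535 mm

initial: 0.45 × 1.93 × 30 = 26.06 mm
development: 0.79 × 4.12 × 20 = 65.10 mm
mid-season: 1.14 × 6.68 × 45 = 342.68 mm
late-season: 0.78 × 3.23 × 40 = 100.78 mm
Seasonal total = 534.62 mm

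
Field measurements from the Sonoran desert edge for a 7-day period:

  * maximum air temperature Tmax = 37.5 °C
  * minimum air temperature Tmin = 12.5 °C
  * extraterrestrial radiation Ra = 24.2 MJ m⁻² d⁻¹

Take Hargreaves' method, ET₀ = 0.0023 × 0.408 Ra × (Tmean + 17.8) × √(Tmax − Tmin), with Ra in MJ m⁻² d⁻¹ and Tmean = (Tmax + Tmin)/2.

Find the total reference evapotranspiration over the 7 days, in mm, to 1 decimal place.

34.0 mm

Tmean = (37.5 + 12.5)/2 = 25.00 °C
0.408 Ra = 0.408 × 24.2 = 9.8736 mm/d equivalent
ET₀ = 0.0023 × 9.8736 × (25.00 + 17.8) × √25.0 = 0.0023 × 9.8736 × 42.80 × 5.0000 = 4.8598 mm/d
Over 7 days: 4.8598 × 7 = 34.019 mm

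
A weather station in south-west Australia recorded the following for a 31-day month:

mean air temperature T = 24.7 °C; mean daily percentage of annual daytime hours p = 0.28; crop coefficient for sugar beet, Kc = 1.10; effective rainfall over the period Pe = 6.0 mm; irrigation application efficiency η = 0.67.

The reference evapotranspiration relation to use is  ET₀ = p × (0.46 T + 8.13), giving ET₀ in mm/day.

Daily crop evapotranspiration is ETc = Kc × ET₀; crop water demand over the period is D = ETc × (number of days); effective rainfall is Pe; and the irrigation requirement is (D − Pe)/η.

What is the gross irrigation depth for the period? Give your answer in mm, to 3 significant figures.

269 mm

ET₀ = 0.28 × (0.46 × 24.7 + 8.13) = 0.28 × 19.492 = 5.4578 mm/d
ETc = Kc × ET₀ = 1.10 × 5.4578 = 6.0036 mm/d
Crop demand D = ETc × 31 d = 6.0036 × 31 = 186.112 mm
D − Pe = 186.112 − 6.0 = 180.112 mm
Gross irrigation = 180.112 / 0.67 = 268.824 mm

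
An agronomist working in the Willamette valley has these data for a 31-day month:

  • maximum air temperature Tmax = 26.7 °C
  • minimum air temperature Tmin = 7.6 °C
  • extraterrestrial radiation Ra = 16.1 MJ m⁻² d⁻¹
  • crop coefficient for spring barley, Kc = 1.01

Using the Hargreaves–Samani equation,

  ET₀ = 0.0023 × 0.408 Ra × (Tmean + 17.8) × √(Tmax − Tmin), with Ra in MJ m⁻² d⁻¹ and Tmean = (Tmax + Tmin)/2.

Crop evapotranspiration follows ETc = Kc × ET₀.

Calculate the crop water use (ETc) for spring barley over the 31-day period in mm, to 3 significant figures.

72.3 mm

Tmean = (26.7 + 7.6)/2 = 17.15 °C
0.408 Ra = 0.408 × 16.1 = 6.5688 mm/d equivalent
ET₀ = 0.0023 × 6.5688 × (17.15 + 17.8) × √19.1 = 0.0023 × 6.5688 × 34.95 × 4.3704 = 2.3077 mm/d
ETc = Kc × ET₀ = 1.01 × 2.3077 = 2.3308 mm/d
Over 31 days: 2.3308 × 31 = 72.255 mm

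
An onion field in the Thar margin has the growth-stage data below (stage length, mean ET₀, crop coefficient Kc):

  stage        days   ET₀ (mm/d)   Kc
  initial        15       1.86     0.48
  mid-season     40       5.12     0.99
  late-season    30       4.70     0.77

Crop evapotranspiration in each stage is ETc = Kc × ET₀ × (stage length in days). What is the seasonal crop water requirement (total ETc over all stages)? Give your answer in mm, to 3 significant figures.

325 mm

initial: 0.48 × 1.86 × 15 = 13.39 mm
mid-season: 0.99 × 5.12 × 40 = 202.75 mm
late-season: 0.77 × 4.70 × 30 = 108.57 mm
Seasonal total = 324.71 mm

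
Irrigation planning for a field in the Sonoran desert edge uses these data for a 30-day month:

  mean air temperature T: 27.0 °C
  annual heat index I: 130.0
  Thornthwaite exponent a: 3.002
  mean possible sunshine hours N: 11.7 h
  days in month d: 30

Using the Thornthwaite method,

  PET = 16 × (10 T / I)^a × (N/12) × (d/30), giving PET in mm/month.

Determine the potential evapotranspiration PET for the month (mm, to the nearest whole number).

10T/I = 10 × 27.0 / 130.0 = 2.0769
(10T/I)^a = 2.0769^3.002 = 8.9718
Uncorrected PET = 16 × 8.9718 = 143.549 mm
Correction = (N/12)(d/30) = (11.7/12)(30/30) = 0.9750
PET = 143.549 × 0.9750 = 139.960 mm/month

140 mm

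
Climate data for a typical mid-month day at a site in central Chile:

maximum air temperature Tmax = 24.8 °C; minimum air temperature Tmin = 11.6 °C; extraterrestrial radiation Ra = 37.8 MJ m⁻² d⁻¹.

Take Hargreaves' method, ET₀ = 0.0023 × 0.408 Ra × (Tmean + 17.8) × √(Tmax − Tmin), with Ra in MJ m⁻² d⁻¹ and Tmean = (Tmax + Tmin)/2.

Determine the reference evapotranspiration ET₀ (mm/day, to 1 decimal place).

4.6 mm/day

Tmean = (24.8 + 11.6)/2 = 18.20 °C
0.408 Ra = 0.408 × 37.8 = 15.4224 mm/d equivalent
ET₀ = 0.0023 × 15.4224 × (18.20 + 17.8) × √13.2 = 0.0023 × 15.4224 × 36.00 × 3.6332 = 4.6395 mm/d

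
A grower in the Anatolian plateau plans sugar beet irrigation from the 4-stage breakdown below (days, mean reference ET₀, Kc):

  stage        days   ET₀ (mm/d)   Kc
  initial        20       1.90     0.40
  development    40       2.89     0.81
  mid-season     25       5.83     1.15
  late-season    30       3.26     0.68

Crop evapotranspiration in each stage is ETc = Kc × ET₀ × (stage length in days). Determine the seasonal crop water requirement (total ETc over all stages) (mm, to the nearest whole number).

initial: 0.40 × 1.90 × 20 = 15.20 mm
development: 0.81 × 2.89 × 40 = 93.64 mm
mid-season: 1.15 × 5.83 × 25 = 167.61 mm
late-season: 0.68 × 3.26 × 30 = 66.50 mm
Seasonal total = 342.95 mm

343 mm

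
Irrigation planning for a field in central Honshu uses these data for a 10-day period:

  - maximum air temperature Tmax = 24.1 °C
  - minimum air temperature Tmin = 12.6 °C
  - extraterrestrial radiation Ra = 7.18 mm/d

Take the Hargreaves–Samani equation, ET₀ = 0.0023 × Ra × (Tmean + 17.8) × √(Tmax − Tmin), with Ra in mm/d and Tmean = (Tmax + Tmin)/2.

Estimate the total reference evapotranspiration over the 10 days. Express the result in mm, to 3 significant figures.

Tmean = (24.1 + 12.6)/2 = 18.35 °C
ET₀ = 0.0023 × 7.18 × (18.35 + 17.8) × √11.5 = 0.0023 × 7.18 × 36.15 × 3.3912 = 2.0245 mm/d
Over 10 days: 2.0245 × 10 = 20.245 mm

20.2 mm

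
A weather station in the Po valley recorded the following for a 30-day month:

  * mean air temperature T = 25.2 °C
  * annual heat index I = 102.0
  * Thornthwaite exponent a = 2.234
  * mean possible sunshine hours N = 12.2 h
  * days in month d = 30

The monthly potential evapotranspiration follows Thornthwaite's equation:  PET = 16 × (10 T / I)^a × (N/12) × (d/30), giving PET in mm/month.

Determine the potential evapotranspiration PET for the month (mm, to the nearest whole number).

123 mm

10T/I = 10 × 25.2 / 102.0 = 2.4706
(10T/I)^a = 2.4706^2.234 = 7.5426
Uncorrected PET = 16 × 7.5426 = 120.682 mm
Correction = (N/12)(d/30) = (12.2/12)(30/30) = 1.0167
PET = 120.682 × 1.0167 = 122.697 mm/month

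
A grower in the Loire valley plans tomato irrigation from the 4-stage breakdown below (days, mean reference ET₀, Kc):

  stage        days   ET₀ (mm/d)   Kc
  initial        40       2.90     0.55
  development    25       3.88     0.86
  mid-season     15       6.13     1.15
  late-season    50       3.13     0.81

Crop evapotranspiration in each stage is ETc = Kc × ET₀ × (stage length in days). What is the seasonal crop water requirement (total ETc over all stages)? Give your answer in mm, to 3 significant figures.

380 mm

initial: 0.55 × 2.90 × 40 = 63.80 mm
development: 0.86 × 3.88 × 25 = 83.42 mm
mid-season: 1.15 × 6.13 × 15 = 105.74 mm
late-season: 0.81 × 3.13 × 50 = 126.77 mm
Seasonal total = 379.73 mm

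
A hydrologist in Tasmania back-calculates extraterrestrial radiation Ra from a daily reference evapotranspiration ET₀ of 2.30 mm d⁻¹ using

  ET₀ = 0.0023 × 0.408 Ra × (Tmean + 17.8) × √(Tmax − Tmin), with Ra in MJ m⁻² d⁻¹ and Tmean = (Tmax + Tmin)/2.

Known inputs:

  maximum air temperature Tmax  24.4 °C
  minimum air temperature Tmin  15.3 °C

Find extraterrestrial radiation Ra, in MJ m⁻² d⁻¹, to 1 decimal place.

21.6 MJ m⁻² d⁻¹

Tmean = (24.4+15.3)/2 = 19.85 °C; ΔT = 9.1
Ra = ET₀ / [0.0023 × 0.408 × (Tmean+17.8) × √ΔT]
   = 2.30 / (0.0023 × 0.408 × 37.65 × 3.0166) = 21.580 MJ m⁻² d⁻¹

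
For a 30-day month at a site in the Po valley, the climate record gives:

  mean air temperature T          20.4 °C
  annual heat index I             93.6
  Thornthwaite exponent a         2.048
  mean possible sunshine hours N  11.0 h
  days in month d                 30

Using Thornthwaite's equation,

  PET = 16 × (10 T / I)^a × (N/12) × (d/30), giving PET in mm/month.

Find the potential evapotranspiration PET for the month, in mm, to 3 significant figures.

72.3 mm

10T/I = 10 × 20.4 / 93.6 = 2.1795
(10T/I)^a = 2.1795^2.048 = 4.9312
Uncorrected PET = 16 × 4.9312 = 78.899 mm
Correction = (N/12)(d/30) = (11.0/12)(30/30) = 0.9167
PET = 78.899 × 0.9167 = 72.327 mm/month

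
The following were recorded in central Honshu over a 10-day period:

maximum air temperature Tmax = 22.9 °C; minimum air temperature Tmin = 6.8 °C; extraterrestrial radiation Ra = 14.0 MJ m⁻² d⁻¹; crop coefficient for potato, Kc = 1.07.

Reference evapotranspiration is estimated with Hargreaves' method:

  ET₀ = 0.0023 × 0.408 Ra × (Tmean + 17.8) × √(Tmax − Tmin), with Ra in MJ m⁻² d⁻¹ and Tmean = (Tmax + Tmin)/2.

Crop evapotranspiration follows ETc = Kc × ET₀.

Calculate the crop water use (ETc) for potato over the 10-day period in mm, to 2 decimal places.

Tmean = (22.9 + 6.8)/2 = 14.85 °C
0.408 Ra = 0.408 × 14.0 = 5.7120 mm/d equivalent
ET₀ = 0.0023 × 5.7120 × (14.85 + 17.8) × √16.1 = 0.0023 × 5.7120 × 32.65 × 4.0125 = 1.7211 mm/d
ETc = Kc × ET₀ = 1.07 × 1.7211 = 1.8416 mm/d
Over 10 days: 1.8416 × 10 = 18.416 mm

18.42 mm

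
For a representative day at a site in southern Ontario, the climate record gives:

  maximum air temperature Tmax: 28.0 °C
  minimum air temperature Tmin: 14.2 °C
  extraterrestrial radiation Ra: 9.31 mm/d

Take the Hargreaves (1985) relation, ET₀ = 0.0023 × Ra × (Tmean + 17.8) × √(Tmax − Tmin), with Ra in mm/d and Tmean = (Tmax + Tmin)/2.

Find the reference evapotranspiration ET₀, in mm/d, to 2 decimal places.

3.09 mm/d

Tmean = (28.0 + 14.2)/2 = 21.10 °C
ET₀ = 0.0023 × 9.31 × (21.10 + 17.8) × √13.8 = 0.0023 × 9.31 × 38.90 × 3.7148 = 3.0943 mm/d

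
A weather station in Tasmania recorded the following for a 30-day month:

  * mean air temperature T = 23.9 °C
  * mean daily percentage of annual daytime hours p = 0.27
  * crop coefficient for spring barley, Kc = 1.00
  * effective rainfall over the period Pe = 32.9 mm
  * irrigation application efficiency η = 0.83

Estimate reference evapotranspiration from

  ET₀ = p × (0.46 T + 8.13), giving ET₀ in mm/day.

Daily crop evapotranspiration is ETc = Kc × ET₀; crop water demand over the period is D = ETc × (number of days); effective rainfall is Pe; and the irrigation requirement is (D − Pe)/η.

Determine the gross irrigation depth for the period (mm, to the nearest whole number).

ET₀ = 0.27 × (0.46 × 23.9 + 8.13) = 0.27 × 19.124 = 5.1635 mm/d
ETc = Kc × ET₀ = 1.00 × 5.1635 = 5.1635 mm/d
Crop demand D = ETc × 30 d = 5.1635 × 30 = 154.905 mm
D − Pe = 154.905 − 32.9 = 122.005 mm
Gross irrigation = 122.005 / 0.83 = 146.994 mm

147 mm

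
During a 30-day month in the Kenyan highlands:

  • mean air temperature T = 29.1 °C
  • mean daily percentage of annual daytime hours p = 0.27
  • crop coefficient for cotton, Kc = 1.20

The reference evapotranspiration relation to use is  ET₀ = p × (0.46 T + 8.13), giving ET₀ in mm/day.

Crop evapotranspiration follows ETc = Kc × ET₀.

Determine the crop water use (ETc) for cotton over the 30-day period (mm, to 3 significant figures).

209 mm

ET₀ = 0.27 × (0.46 × 29.1 + 8.13) = 0.27 × 21.516 = 5.8093 mm/d
ETc = Kc × ET₀ = 1.20 × 5.8093 = 6.9712 mm/d
Over 30 days: 6.9712 × 30 = 209.136 mm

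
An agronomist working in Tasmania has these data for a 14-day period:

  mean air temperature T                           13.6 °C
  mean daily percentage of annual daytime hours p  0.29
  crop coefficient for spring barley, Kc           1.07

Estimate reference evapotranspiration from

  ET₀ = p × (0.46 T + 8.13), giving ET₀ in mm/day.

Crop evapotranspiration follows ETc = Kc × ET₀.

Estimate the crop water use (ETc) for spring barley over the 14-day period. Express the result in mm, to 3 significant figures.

62.5 mm

ET₀ = 0.29 × (0.46 × 13.6 + 8.13) = 0.29 × 14.386 = 4.1719 mm/d
ETc = Kc × ET₀ = 1.07 × 4.1719 = 4.4639 mm/d
Over 14 days: 4.4639 × 14 = 62.495 mm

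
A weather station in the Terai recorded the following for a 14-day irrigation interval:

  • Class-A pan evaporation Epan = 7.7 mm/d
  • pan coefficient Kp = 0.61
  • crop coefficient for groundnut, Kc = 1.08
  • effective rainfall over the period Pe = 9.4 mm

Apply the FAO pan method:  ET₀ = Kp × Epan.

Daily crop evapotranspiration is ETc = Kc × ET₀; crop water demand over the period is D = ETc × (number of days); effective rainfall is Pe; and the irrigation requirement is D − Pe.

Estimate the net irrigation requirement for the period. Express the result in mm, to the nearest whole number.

ET₀ = 0.61 × 7.7 = 4.6970 mm/d
ETc = Kc × ET₀ = 1.08 × 4.6970 = 5.0728 mm/d
Crop demand D = ETc × 14 d = 5.0728 × 14 = 71.019 mm
D − Pe = 71.019 − 9.4 = 61.619 mm

62 mm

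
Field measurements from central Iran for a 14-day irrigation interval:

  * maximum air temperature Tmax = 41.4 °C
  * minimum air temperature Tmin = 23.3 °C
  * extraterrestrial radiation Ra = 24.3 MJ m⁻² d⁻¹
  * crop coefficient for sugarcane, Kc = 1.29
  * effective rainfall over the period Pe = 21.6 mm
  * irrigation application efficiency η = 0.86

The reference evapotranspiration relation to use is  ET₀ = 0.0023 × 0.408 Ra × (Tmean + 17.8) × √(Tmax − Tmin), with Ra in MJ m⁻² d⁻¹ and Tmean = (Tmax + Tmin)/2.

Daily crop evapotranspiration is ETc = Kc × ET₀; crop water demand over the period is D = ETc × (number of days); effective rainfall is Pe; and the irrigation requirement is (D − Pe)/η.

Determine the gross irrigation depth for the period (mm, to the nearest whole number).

77 mm

Tmean = (41.4 + 23.3)/2 = 32.35 °C
0.408 Ra = 0.408 × 24.3 = 9.9144 mm/d equivalent
ET₀ = 0.0023 × 9.9144 × (32.35 + 17.8) × √18.1 = 0.0023 × 9.9144 × 50.15 × 4.2544 = 4.8652 mm/d
ETc = Kc × ET₀ = 1.29 × 4.8652 = 6.2761 mm/d
Crop demand D = ETc × 14 d = 6.2761 × 14 = 87.865 mm
D − Pe = 87.865 − 21.6 = 66.265 mm
Gross irrigation = 66.265 / 0.86 = 77.052 mm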